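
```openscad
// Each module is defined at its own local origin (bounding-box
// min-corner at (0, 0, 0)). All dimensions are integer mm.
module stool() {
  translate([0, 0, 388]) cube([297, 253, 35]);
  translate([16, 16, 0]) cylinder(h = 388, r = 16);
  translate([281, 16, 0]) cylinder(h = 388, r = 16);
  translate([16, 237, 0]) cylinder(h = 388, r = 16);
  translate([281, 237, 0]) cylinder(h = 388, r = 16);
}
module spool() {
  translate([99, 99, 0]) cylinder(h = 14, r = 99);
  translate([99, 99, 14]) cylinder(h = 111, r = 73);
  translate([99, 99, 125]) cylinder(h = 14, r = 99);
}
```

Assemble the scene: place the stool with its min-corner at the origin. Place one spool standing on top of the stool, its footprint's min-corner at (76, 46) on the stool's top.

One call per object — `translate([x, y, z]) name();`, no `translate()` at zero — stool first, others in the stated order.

stool();
translate([76, 46, 423]) spool();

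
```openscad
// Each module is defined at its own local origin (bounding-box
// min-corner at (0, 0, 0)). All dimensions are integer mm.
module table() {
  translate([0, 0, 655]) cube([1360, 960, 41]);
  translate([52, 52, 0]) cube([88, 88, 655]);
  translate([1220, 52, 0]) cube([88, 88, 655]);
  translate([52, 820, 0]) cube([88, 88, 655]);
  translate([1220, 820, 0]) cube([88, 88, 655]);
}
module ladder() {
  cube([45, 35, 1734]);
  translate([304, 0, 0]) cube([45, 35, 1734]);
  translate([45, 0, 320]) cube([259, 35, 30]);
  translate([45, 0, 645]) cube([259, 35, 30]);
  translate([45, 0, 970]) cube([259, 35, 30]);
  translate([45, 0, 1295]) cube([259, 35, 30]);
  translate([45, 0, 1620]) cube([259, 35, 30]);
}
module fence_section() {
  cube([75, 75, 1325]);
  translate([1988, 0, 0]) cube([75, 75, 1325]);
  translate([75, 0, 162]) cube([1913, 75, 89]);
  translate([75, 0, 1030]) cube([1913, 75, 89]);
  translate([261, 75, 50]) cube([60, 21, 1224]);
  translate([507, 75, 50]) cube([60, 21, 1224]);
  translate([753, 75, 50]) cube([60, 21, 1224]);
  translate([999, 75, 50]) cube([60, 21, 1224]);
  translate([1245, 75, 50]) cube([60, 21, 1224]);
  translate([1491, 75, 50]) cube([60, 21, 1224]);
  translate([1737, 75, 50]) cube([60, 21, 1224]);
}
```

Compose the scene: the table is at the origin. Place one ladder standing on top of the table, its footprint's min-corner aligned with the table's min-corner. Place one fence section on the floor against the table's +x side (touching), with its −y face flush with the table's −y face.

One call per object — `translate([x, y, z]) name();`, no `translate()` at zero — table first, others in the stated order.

table();
translate([0, 0, 696]) ladder();
translate([1360, 0, 0]) fence_section();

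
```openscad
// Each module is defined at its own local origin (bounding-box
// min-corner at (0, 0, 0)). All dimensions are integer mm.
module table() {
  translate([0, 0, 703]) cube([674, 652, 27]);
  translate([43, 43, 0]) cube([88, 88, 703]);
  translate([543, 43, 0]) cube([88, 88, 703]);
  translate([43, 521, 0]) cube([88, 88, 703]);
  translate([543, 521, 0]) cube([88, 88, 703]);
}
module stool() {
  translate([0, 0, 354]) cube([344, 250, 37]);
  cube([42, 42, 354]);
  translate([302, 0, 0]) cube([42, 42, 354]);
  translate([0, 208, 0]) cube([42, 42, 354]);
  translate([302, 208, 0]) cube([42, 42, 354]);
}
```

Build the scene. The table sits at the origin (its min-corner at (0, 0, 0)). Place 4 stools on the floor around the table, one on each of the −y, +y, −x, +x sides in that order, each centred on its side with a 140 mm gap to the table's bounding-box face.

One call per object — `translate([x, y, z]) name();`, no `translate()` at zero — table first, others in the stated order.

table();
translate([165, -390, 0]) stool();
translate([165, 792, 0]) stool();
translate([-484, 201, 0]) stool();
translate([814, 201, 0]) stool();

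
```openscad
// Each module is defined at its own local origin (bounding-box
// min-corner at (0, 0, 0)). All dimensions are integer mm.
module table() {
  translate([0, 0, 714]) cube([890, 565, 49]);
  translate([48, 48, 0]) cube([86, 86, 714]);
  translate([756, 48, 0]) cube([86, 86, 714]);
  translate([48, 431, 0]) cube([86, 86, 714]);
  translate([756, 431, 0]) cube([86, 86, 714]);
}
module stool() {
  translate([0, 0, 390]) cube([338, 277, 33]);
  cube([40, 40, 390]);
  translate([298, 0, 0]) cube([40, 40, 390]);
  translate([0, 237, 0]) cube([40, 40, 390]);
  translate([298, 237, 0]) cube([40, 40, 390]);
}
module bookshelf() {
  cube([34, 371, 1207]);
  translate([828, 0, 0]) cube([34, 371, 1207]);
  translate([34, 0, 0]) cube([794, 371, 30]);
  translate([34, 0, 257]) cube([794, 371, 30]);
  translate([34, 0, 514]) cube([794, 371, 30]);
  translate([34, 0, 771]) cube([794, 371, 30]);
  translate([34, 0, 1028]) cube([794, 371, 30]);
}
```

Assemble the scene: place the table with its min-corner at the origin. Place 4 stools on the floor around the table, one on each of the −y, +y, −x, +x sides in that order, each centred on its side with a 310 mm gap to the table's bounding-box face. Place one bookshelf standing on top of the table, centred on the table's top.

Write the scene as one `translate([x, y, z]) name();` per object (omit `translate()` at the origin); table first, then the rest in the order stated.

table();
translate([276, -587, 0]) stool();
translate([276, 875, 0]) stool();
translate([-648, 144, 0]) stool();
translate([1200, 144, 0]) stool();
translate([14, 97, 763]) bookshelf();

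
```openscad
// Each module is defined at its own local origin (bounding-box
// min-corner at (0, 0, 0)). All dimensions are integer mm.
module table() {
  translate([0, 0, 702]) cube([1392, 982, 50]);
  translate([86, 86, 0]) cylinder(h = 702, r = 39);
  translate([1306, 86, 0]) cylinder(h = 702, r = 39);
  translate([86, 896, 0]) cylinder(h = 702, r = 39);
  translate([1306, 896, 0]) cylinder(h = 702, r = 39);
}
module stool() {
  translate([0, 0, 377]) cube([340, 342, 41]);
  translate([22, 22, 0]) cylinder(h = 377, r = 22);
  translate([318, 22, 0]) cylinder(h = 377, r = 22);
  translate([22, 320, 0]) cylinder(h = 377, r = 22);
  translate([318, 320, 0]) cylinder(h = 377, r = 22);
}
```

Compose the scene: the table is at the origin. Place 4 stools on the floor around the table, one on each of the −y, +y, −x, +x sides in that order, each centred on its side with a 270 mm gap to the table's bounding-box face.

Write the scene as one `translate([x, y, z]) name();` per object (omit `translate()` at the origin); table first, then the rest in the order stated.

table();
translate([526, -612, 0]) stool();
translate([526, 1252, 0]) stool();
translate([-610, 320, 0]) stool();
translate([1662, 320, 0]) stool();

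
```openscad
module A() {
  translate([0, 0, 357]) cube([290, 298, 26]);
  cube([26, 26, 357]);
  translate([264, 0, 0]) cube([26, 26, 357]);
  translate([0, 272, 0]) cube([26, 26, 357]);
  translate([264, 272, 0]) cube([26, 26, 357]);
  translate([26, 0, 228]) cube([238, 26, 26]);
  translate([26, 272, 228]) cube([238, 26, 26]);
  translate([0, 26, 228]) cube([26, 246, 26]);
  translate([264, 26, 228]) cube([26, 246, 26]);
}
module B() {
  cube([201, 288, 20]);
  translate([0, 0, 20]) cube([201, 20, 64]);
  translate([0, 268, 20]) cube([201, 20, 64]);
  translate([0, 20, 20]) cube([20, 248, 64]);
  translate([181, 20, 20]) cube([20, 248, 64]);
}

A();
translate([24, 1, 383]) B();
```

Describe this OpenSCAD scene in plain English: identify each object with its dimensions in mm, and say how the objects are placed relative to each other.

A is a four-legged stool. The seat is a 290×298×26 mm slab whose top surface is at z = 383 mm; four square legs, each 26×26 mm in cross-section, run from the floor (z = 0) to the underside of the seat, each flush with a corner of the seat. Four stretchers, 26 mm wide and 26 mm tall, connect adjacent legs with their undersides at z = 228 mm, each running between the inner faces of the legs it joins and aligned with the legs' outer faces on the other axis.

B is an open storage box with external size 201×288×84 mm and wall thickness 20 mm (the base is also 20 mm thick). The base covers the whole footprint; the four walls stand on the base, with the y-facing walls full-width and the x-facing walls fitting between their inner faces.

The open box is on top of the stool.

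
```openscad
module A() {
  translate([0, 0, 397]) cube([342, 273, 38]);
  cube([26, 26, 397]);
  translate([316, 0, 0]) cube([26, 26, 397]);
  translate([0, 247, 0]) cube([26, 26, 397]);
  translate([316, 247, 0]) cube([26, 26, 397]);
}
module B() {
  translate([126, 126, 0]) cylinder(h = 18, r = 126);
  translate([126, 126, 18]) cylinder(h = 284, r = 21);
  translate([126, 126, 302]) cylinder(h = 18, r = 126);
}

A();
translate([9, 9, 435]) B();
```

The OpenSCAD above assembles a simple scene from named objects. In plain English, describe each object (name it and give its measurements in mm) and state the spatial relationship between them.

A is a four-legged stool. The seat is a 342×273×38 mm slab whose top surface is at z = 435 mm; four square legs, each 26×26 mm in cross-section, run from the floor (z = 0) to the underside of the seat, each flush with a corner of the seat.

B is a spool: two coaxial disc flanges of radius 126 mm and thickness 18 mm, joined by a core cylinder of radius 21 mm and height 284 mm. The lower flange rests on z = 0 and the three cylinders share a vertical axis.

The spool is on top of the stool.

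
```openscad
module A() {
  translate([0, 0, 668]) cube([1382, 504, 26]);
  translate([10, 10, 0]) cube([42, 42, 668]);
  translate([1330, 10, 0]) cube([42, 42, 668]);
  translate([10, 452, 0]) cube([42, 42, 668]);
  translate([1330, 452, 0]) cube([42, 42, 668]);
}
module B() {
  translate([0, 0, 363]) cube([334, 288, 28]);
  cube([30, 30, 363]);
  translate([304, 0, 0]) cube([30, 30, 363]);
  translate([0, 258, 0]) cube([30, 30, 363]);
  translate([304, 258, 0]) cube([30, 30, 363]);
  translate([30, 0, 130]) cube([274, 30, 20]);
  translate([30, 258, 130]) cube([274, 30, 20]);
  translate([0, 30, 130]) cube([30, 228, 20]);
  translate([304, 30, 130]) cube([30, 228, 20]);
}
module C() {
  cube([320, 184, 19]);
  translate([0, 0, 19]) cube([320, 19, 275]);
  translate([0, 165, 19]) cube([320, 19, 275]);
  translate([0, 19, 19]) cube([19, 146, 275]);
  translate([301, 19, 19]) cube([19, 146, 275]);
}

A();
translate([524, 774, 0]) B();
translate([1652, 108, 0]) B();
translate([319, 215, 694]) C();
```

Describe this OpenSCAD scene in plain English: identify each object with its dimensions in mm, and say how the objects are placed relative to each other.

A is a rectangular dining table. The top is 1382×504×26 mm with its upper surface at z = 694 mm. It stands on four 42×42 mm square legs, each inset 10 mm from the nearest pair of top edges, running from the floor to the underside of the top.

B is a four-legged stool. The seat is a 334×288×28 mm slab whose top surface is at z = 391 mm; four square legs, each 30×30 mm in cross-section, run from the floor (z = 0) to the underside of the seat, each flush with a corner of the seat. Four stretchers, 30 mm wide and 20 mm tall, connect adjacent legs with their undersides at z = 130 mm, each running between the inner faces of the legs it joins and aligned with the legs' outer faces on the other axis.

C is an open-topped rectangular box: outside dimensions 320×184×294 mm, with a uniform wall and base thickness of 19 mm. The base is a full 320×184 slab on the floor; four walls sit on top of the base. The front and back walls (the −y and +y sides) span the full width; the two side walls fit between them.

Two stools sit around the table at the +y, +x sides. The open box is on top of the table.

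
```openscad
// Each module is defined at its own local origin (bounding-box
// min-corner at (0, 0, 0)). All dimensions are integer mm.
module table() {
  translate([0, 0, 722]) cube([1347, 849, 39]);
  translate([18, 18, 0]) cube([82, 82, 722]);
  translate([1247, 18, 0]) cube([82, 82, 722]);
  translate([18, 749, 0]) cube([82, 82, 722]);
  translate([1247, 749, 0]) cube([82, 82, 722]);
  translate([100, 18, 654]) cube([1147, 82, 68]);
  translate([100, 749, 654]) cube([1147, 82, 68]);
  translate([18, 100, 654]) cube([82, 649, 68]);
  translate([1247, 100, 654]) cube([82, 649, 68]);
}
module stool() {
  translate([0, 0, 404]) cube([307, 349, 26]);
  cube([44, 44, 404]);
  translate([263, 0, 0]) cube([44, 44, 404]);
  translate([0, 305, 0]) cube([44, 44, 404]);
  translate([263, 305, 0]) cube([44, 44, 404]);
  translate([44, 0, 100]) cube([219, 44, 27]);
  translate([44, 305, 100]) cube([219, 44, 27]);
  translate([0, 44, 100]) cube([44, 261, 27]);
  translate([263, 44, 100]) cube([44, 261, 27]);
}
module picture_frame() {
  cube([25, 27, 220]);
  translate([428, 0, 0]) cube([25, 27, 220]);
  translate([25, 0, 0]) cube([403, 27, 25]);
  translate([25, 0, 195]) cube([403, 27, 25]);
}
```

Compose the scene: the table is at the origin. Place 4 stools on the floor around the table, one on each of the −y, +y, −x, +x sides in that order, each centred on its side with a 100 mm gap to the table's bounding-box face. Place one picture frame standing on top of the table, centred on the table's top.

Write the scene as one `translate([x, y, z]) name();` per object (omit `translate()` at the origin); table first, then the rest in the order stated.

table();
translate([520, -449, 0]) stool();
translate([520, 949, 0]) stool();
translate([-407, 250, 0]) stool();
translate([1447, 250, 0]) stool();
translate([447, 411, 761]) picture_frame();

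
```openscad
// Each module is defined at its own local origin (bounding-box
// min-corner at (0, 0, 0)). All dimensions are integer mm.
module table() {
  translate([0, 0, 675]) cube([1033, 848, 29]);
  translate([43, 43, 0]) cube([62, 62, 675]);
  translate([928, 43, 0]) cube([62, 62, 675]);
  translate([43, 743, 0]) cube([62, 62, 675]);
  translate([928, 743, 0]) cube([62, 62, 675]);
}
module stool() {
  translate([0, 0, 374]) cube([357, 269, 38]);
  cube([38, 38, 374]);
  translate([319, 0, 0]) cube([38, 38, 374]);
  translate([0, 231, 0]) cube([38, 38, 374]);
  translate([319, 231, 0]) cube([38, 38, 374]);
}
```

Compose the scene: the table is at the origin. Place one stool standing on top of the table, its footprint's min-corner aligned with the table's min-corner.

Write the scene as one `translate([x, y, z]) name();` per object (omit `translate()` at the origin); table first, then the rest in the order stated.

table();
translate([0, 0, 704]) stool();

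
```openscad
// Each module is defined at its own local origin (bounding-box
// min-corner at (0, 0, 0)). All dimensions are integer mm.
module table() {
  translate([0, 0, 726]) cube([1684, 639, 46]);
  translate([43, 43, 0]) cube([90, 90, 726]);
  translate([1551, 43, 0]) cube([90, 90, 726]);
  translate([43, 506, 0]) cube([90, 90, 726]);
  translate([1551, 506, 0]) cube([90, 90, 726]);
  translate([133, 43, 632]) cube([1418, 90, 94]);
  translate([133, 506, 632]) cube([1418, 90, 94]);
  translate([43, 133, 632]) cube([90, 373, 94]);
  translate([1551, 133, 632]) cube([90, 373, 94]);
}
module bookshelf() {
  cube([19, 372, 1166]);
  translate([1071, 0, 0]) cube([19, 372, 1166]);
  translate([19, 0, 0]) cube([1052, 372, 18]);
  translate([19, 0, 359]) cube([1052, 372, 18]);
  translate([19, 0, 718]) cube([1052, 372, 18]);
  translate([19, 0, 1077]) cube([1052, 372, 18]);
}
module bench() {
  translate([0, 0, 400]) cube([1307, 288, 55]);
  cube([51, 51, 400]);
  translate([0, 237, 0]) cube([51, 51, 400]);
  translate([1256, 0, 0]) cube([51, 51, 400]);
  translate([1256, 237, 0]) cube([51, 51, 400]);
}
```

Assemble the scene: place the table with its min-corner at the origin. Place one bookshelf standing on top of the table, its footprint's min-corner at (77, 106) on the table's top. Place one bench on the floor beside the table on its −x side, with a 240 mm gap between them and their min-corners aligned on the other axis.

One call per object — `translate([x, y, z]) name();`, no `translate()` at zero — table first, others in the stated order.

table();
translate([77, 106, 772]) bookshelf();
translate([-1547, 0, 0]) bench();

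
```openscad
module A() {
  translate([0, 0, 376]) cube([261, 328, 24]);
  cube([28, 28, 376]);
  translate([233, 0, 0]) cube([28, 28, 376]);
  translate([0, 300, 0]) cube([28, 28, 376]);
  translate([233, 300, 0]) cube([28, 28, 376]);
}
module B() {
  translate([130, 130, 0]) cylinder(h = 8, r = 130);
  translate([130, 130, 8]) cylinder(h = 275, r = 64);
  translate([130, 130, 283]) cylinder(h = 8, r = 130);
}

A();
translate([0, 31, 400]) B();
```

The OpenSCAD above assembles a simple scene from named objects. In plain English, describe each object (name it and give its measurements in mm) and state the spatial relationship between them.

A is a four-legged stool. The seat is a 261×328×24 mm slab whose top surface is at z = 400 mm; four square legs, each 28×28 mm in cross-section, run from the floor (z = 0) to the underside of the seat, each flush with a corner of the seat.

B is a spool: two coaxial disc flanges of radius 130 mm and thickness 8 mm, joined by a core cylinder of radius 64 mm and height 275 mm. The lower flange rests on z = 0 and the three cylinders share a vertical axis.

The spool is on top of the stool.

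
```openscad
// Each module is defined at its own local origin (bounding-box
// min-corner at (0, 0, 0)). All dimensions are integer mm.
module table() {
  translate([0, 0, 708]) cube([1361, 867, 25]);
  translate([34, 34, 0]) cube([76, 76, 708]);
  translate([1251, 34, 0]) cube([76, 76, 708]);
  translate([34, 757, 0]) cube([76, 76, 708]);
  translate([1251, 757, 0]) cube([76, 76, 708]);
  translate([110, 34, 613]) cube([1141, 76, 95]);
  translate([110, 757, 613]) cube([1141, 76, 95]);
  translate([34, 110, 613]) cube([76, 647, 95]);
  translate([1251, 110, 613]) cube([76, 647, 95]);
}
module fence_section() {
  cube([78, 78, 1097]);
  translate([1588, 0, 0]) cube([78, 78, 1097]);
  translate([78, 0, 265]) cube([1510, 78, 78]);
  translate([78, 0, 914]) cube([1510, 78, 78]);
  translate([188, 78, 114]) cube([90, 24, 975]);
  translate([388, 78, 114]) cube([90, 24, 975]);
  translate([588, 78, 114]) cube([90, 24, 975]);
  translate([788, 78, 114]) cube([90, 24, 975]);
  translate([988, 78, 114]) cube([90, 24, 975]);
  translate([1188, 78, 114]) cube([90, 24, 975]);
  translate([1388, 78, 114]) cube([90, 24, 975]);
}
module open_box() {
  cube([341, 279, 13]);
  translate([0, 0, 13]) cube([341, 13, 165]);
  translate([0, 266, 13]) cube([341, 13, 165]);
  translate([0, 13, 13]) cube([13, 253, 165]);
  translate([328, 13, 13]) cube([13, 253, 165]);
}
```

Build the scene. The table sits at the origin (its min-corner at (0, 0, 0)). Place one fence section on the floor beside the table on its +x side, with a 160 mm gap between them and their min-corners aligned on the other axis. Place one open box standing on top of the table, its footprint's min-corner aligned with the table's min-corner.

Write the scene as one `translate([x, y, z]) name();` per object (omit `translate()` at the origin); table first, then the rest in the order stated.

table();
translate([1521, 0, 0]) fence_section();
translate([0, 0, 733]) open_box();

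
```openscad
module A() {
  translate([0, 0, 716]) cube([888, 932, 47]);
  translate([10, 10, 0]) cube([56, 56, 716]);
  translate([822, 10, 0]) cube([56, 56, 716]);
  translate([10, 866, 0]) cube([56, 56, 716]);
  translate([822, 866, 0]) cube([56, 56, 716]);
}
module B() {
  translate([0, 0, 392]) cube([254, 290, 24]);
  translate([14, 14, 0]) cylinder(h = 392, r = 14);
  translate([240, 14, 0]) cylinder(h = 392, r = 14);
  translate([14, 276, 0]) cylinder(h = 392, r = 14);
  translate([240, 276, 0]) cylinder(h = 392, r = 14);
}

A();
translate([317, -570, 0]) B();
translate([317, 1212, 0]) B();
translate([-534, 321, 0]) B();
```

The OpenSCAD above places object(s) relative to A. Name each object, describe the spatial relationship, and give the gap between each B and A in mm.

Each stool's nearest face is 280 mm from the table's bounding box.

A is a table. B is a stool. Three stools sit around the table at the −y, +y, −x sides. The gap between each stool and the table is 280 mm.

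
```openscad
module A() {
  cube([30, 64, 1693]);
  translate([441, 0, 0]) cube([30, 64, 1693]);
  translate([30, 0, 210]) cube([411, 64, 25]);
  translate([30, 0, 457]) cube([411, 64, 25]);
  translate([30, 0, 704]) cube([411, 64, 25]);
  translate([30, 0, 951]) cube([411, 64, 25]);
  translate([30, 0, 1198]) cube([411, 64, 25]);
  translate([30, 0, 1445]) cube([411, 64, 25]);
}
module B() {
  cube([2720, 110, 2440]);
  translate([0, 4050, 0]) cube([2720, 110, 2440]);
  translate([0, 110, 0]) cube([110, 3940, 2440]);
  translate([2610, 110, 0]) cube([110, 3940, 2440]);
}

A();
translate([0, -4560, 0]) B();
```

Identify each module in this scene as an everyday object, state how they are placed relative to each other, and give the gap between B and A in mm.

The house frame's nearest face is 400 mm from the ladder's −y face.

A is a ladder. B is a house frame. The house frame is on the floor beside the ladder on its −y side. The gap between the house frame and the ladder is 400 mm.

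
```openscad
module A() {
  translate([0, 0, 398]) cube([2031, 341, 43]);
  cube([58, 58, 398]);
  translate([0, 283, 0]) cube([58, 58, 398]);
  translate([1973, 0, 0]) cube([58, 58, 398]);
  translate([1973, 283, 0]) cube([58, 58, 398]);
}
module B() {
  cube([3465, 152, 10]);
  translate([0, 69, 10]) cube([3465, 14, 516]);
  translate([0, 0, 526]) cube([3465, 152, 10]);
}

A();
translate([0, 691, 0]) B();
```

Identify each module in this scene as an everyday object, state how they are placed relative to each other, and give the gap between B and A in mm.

The I-beam's nearest face is 350 mm from the bench's +y face.

A is a bench. B is an I-beam. The I-beam is on the floor beside the bench on its +y side. The gap between the I-beam and the bench is 350 mm.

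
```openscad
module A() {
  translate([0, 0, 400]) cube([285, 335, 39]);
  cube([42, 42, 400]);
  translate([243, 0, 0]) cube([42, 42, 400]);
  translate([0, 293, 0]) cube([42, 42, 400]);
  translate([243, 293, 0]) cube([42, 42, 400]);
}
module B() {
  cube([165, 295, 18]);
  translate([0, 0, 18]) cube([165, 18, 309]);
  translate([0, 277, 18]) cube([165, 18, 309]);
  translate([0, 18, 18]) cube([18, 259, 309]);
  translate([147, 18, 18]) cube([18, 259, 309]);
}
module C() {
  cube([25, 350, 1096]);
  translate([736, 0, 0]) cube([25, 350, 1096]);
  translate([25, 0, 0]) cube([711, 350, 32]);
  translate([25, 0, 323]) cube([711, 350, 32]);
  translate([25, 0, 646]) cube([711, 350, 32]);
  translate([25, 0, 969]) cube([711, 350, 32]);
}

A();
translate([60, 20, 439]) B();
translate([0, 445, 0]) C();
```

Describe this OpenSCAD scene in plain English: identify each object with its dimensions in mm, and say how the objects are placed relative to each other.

A is a four-legged stool. The seat is a 285×335×39 mm slab whose top surface is at z = 439 mm; four square legs, each 42×42 mm in cross-section, run from the floor (z = 0) to the underside of the seat, each flush with a corner of the seat.

B is an open storage box with external size 165×295×327 mm and wall thickness 18 mm (the base is also 18 mm thick). The base covers the whole footprint; the four walls stand on the base, with the y-facing walls full-width and the x-facing walls fitting between their inner faces.

C is a bookshelf 761 mm wide overall, 350 mm deep and 1096 mm tall. The two sides are 25 mm thick vertical panels. 4 horizontal shelves of 32 mm thickness span between the inner faces of the sides; the lowest shelf sits on the floor and shelves are stacked with a clear vertical gap of 291 mm between each pair.

The open box is on top of the stool, centred. The bookshelf is on the floor beside the stool on its +y side.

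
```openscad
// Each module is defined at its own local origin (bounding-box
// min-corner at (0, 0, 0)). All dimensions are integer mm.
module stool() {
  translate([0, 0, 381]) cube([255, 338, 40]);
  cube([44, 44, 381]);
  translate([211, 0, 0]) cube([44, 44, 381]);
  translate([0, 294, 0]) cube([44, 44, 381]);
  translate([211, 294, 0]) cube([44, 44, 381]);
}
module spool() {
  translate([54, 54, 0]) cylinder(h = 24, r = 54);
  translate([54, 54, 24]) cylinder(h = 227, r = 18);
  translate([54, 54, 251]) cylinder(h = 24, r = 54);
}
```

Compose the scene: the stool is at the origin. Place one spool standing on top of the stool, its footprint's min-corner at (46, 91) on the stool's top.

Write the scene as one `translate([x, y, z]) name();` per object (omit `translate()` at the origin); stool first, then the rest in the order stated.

stool();
translate([46, 91, 421]) spool();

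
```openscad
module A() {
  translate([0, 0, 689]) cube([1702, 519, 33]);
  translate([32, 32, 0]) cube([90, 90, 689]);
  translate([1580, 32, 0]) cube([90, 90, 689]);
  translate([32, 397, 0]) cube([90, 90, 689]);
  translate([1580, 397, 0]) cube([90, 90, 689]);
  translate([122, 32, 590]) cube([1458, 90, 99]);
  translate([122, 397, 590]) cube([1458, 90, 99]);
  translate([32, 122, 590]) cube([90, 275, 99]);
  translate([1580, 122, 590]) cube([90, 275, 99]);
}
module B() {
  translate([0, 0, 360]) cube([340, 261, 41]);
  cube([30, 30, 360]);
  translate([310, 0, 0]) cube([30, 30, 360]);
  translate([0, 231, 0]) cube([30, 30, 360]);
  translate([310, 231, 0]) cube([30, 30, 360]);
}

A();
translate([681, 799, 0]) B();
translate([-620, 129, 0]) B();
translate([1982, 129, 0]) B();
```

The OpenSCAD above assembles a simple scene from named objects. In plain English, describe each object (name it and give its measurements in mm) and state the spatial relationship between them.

A is a table: top 1702 mm (x) × 519 mm (y), 33 mm thick, upper face at z = 722 mm, on four 90×90 mm square legs, each inset 32 mm from the nearest pair of top edges, running from z = 0 to the bottom of the top. Four apron rails, 90 mm thick and 99 mm tall, run between adjacent legs with their top edges flush with the underside of the top and their outer faces flush with the legs' outer faces.

B is a simple wooden stool: a rectangular seat 340 mm (x) by 261 mm (y), 41 mm thick, top face at z = 401 mm, on four square legs, each 30×30 mm in cross-section. The legs rest on z = 0, each flush with a corner of the seat.

Three stools sit around the table at the +y, −x, +x sides.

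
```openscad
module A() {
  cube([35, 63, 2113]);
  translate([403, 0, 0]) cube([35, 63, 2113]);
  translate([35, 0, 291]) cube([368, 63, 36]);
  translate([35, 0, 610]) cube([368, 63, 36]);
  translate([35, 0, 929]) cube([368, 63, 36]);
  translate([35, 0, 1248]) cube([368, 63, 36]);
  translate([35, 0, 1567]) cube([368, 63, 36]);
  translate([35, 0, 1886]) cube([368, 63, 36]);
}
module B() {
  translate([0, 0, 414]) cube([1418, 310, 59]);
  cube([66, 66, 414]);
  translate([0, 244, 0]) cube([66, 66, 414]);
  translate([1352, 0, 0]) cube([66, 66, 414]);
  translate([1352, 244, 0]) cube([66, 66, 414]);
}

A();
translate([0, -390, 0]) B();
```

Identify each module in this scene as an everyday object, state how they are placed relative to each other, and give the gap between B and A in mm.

A is a ladder. B is a bench. The bench is on the floor beside the ladder on its −y side. The gap between the bench and the ladder is 80 mm.

The bench's nearest face is 80 mm from the ladder's −y face.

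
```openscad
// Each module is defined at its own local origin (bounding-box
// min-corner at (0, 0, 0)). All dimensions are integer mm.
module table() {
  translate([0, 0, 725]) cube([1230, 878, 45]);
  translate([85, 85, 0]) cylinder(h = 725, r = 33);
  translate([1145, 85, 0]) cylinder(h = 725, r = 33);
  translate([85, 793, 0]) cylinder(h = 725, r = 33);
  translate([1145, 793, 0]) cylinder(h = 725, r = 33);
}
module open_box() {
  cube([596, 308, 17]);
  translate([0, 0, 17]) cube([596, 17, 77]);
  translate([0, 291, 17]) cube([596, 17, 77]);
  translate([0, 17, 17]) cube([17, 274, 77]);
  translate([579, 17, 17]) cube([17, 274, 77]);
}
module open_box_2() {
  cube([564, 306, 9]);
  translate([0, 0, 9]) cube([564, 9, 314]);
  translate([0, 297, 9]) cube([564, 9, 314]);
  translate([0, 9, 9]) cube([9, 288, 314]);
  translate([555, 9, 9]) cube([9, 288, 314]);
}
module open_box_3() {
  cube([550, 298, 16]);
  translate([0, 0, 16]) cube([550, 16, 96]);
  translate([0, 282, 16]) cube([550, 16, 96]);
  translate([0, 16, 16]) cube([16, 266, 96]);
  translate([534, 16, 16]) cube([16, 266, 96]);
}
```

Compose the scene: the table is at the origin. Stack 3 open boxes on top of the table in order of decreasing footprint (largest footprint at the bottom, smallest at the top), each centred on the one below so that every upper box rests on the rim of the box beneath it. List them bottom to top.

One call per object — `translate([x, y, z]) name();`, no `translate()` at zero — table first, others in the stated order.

table();
translate([317, 285, 770]) open_box();
translate([333, 286, 864]) open_box_2();
translate([340, 290, 1187]) open_box_3();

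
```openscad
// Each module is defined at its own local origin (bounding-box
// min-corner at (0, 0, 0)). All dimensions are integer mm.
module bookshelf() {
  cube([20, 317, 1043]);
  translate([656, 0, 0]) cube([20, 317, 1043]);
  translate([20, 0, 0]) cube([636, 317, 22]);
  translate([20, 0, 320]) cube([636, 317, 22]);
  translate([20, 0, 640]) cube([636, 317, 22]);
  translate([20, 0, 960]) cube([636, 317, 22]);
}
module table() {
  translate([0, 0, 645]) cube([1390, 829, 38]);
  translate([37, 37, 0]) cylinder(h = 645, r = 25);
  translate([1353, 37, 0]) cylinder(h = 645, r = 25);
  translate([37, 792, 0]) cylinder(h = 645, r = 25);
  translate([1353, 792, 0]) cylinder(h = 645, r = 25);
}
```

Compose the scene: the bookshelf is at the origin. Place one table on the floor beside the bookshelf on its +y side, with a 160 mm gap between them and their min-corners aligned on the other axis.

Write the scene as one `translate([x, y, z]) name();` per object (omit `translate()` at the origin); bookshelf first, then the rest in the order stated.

bookshelf();
translate([0, 477, 0]) table();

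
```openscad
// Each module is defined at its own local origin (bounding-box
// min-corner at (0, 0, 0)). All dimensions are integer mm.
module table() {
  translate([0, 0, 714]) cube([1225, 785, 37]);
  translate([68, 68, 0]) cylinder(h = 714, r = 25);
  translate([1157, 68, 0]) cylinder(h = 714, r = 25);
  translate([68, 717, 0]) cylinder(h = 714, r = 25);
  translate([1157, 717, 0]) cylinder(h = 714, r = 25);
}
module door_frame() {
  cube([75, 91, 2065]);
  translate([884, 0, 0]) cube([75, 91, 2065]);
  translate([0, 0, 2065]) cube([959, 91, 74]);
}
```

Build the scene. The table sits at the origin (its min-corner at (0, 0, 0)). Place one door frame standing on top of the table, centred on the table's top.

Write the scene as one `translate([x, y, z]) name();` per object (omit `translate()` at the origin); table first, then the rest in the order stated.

table();
translate([133, 347, 751]) door_frame();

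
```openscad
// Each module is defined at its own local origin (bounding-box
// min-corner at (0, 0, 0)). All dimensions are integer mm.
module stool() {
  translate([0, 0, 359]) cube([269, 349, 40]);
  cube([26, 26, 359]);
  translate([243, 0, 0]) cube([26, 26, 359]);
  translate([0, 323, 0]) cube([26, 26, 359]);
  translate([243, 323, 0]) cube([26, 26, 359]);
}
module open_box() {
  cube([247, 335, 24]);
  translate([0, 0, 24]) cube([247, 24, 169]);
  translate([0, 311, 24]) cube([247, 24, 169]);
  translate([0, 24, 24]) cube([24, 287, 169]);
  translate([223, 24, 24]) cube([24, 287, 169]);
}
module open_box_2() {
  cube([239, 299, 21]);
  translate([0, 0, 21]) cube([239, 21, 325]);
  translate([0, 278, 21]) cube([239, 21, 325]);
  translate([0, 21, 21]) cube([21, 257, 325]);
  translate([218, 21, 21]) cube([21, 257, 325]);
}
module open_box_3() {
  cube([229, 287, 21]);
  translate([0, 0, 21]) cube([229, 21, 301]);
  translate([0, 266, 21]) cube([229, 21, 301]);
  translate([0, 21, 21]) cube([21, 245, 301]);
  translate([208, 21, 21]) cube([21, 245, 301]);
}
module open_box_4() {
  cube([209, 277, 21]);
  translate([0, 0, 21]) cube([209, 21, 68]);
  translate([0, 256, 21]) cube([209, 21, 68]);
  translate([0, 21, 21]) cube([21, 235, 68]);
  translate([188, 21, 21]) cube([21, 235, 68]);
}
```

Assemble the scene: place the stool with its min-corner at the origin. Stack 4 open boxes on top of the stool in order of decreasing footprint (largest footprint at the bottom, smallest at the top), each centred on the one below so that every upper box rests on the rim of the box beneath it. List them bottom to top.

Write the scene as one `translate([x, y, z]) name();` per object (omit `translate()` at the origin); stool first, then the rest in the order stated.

stool();
translate([11, 7, 399]) open_box();
translate([15, 25, 592]) open_box_2();
translate([20, 31, 938]) open_box_3();
translate([30, 36, 1260]) open_box_4();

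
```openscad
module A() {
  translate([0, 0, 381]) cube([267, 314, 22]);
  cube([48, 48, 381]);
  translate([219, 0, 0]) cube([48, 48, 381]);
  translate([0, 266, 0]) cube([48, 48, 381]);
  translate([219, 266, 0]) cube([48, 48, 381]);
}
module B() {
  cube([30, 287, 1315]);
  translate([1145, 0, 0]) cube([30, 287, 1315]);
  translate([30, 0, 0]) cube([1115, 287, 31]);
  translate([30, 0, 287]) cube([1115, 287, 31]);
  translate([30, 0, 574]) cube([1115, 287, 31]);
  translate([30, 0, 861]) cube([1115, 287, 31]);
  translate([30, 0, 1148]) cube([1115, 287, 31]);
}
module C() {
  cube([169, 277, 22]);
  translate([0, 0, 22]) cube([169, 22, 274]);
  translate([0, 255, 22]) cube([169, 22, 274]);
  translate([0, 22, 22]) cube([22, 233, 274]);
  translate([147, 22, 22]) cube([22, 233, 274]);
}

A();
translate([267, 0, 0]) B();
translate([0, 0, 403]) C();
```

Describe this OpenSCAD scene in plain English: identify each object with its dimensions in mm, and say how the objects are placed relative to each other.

A is a four-legged stool. The seat is 267×314 mm, 22 mm thick, top at z = 403 mm. It stands on four square legs, each 48×48 mm in cross-section, from z = 0 to the seat underside, each flush with a corner of the seat.

B is an open bookshelf. Two side panels, each 30 mm thick, 287 mm deep and 1315 mm tall, stand 1175 mm apart (outside-to-outside). Between them sit 5 shelves, each 31 mm thick and 287 mm deep, spanning the full gap between the sides. The bottom shelf rests on the floor (its underside at z = 0) and the clear gap between one shelf's top and the next shelf's underside is 256 mm.

C is an open storage box with external size 169×277×296 mm and wall thickness 22 mm (the base is also 22 mm thick). The base covers the whole footprint; the four walls stand on the base, with the y-facing walls full-width and the x-facing walls fitting between their inner faces.

The bookshelf is against the stool's +x side, with their −y faces flush. The open box is on top of the stool.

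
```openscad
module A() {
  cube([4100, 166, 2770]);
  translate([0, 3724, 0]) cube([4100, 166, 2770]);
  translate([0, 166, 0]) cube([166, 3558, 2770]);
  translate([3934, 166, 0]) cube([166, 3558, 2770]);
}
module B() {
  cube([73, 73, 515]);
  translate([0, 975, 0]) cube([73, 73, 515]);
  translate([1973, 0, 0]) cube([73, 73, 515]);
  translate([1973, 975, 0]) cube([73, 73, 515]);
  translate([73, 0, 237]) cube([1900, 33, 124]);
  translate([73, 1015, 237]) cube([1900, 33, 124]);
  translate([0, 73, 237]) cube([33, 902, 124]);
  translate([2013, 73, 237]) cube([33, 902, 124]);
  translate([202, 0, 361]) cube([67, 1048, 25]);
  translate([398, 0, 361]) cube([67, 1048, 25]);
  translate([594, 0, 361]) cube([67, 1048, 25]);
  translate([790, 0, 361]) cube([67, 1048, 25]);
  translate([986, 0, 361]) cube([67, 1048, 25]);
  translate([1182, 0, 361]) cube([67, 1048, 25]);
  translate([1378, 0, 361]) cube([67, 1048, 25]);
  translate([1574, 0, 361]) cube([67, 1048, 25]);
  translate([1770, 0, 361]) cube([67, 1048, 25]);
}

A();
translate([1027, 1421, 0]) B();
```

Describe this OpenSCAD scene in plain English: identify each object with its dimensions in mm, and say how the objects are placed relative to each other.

A is a box-shaped house frame (walls only): outside footprint 4100×3890 mm, wall height 2770 mm, wall thickness 166 mm. The two y-facing walls run the full x-width; the two x-facing walls fit between the inner faces of the y-facing walls.

B is a bed frame 2046 mm long (x) by 1048 mm wide (y). Four 73×73 mm corner posts, 515 mm tall, at the corners of the footprint. Four rails of 33 mm thickness and 124 mm height run between adjacent posts with their undersides at z = 237 mm, their outer faces flush with the outside of the frame (the two x-running rails run between the posts' inner faces; the two y-running rails run between the posts' inner faces). 9 slats, each 67 mm wide (x) and 25 mm thick, lie across the top of the two x-running rails, running the full 1048 mm width of the frame in y; the slats are evenly spaced along x between the inner faces of the end posts with equal gaps (rounded down to the nearest mm) at the −x end and between each pair — any rounding remainder accumulates at the +x end.

The bed frame sits inside the house frame, centred.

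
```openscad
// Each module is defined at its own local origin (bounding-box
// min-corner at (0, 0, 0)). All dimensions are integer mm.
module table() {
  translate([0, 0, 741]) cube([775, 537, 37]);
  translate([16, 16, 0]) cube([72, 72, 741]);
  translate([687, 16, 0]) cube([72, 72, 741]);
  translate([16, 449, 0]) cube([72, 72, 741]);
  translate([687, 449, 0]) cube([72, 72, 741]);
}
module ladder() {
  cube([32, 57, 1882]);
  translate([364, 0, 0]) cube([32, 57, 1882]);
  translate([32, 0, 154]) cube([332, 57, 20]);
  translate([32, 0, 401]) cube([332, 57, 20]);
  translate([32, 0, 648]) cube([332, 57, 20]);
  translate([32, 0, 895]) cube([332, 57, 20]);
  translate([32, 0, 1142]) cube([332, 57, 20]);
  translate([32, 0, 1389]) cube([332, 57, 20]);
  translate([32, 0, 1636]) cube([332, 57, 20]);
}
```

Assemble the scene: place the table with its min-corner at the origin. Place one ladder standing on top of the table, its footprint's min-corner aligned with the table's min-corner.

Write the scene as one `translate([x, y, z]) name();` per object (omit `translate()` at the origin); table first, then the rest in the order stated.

table();
translate([0, 0, 778]) ladder();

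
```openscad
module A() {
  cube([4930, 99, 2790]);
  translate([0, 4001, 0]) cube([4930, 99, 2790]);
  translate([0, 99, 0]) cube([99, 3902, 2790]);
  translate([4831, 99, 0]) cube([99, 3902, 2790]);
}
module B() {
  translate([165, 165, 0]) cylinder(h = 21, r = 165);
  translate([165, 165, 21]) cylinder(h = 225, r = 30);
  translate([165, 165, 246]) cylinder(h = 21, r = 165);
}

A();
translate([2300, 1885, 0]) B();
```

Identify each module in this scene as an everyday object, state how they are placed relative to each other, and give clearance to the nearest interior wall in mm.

Clearances: x = 2201, y = 1786; minimum 1786 mm.

A is a house frame. B is a spool. The spool sits inside the house frame, centred. The clearance to the nearest interior wall is 1786 mm.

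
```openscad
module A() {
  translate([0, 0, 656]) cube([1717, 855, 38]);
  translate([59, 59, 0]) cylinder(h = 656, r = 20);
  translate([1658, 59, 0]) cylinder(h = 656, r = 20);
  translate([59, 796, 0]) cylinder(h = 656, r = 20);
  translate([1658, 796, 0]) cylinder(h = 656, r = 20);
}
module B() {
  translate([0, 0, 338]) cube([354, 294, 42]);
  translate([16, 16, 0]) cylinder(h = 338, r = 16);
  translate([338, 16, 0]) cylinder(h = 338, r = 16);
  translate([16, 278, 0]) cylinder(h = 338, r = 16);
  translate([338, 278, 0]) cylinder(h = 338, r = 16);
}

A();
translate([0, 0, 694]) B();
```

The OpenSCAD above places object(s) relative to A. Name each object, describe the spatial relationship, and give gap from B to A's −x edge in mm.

A is a table. B is a stool. The stool is on top of the table. The gap from the stool to the table's −x edge is 0 mm.

The stool's min-x is at 0; the table's min-x is 0; gap = 0 mm.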